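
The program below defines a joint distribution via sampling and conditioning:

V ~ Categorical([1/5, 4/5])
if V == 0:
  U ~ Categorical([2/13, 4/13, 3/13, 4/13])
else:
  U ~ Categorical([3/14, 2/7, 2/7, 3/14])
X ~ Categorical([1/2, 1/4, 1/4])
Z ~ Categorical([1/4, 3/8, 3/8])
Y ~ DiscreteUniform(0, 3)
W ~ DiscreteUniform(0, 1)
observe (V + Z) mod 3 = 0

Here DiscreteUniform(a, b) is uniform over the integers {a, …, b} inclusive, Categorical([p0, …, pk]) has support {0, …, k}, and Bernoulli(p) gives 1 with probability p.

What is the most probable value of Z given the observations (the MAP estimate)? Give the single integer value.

argmax_v P(Z = v | obs) = 2

Enumerate traces; 192 have nonzero weight after conditioning:
  (V=0, U=0, X=0, Z=0, Y=0, W=0) weight 1/2080
  (V=0, U=0, X=0, Z=0, Y=0, W=1) weight 1/2080
  (V=0, U=0, X=0, Z=0, Y=1, W=0) weight 1/2080
  (V=0, U=0, X=0, Z=0, Y=1, W=1) weight 1/2080
  (V=0, U=0, X=0, Z=0, Y=2, W=0) weight 1/2080
  (V=0, U=0, X=0, Z=0, Y=2, W=1) weight 1/2080
  (V=0, U=0, X=0, Z=0, Y=3, W=0) weight 1/2080
  (V=0, U=0, X=0, Z=0, Y=3, W=1) weight 1/2080
  (V=1, U=0, X=0, Z=2, Y=0, W=0) weight 9/2240
  … 183 more
Group by Z:
  weight(Z=0) = 1/20
  weight(Z=2) = 3/10
Total weight = 1/20 + 3/10 = 7/20
P(Z=0 | obs) = 1/20 / 7/20 = 1/7
P(Z=2 | obs) = 3/10 / 7/20 = 6/7
argmax = 2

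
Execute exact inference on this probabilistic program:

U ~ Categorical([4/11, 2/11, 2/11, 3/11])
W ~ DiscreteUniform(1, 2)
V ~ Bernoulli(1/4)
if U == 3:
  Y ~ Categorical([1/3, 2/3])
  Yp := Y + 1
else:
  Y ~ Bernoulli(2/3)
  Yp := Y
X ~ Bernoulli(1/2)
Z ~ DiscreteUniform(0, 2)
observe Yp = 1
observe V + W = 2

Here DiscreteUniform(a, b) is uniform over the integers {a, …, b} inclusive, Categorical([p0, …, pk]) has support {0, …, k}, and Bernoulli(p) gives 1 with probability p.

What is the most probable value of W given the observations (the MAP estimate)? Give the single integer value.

argmax_v P(W = v | obs) = 2

Enumerate traces; 48 have nonzero weight after conditioning:
  (U=0, W=1, V=1, Y=1, X=0, Z=0) weight 1/198
  (U=0, W=1, V=1, Y=1, X=0, Z=1) weight 1/198
  (U=0, W=1, V=1, Y=1, X=0, Z=2) weight 1/198
  (U=0, W=1, V=1, Y=1, X=1, Z=0) weight 1/198
  (U=0, W=1, V=1, Y=1, X=1, Z=1) weight 1/198
  (U=0, W=1, V=1, Y=1, X=1, Z=2) weight 1/198
  (U=0, W=2, V=0, Y=1, X=0, Z=0) weight 1/66
  (U=0, W=2, V=0, Y=1, X=0, Z=1) weight 1/66
  … 40 more
Group by W:
  weight(W=1) = 19/264
  weight(W=2) = 19/88
Total weight = 19/264 + 19/88 = 19/66
P(W=1 | obs) = 19/264 / 19/66 = 1/4
P(W=2 | obs) = 19/88 / 19/66 = 3/4
argmax = 2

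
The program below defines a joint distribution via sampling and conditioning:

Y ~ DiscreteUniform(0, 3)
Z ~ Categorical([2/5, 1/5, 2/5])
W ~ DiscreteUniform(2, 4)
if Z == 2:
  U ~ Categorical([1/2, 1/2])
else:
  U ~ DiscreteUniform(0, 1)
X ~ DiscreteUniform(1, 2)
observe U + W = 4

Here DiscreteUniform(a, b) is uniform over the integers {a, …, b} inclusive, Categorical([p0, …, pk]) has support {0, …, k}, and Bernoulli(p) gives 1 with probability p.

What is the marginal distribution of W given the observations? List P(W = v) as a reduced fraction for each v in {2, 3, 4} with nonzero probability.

P(W=3) = 1/2, P(W=4) = 1/2

Enumerate traces; 48 have nonzero weight after conditioning:
  (Y=0, Z=0, W=3, U=1, X=1) weight 1/120
  (Y=0, Z=0, W=3, U=1, X=2) weight 1/120
  (Y=0, Z=0, W=4, U=0, X=1) weight 1/120
  (Y=0, Z=0, W=4, U=0, X=2) weight 1/120
  (Y=0, Z=1, W=3, U=1, X=1) weight 1/240
  (Y=0, Z=1, W=3, U=1, X=2) weight 1/240
  (Y=0, Z=1, W=4, U=0, X=1) weight 1/240
  (Y=0, Z=1, W=4, U=0, X=2) weight 1/240
  … 40 more
Group by W:
  weight(W=3) = 1/6
  weight(W=4) = 1/6
Total weight = 1/6 + 1/6 = 1/3
P(W=3 | obs) = 1/6 / 1/3 = 1/2
P(W=4 | obs) = 1/6 / 1/3 = 1/2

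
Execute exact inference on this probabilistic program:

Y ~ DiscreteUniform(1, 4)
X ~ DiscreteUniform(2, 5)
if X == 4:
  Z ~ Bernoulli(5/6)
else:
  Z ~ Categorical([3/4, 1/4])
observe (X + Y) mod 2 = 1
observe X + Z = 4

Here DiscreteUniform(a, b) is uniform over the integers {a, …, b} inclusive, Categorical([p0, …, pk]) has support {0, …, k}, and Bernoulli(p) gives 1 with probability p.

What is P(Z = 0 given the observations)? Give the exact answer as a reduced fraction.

P(Z = 0 | obs) = 2/5

Enumerate traces; 4 have nonzero weight after conditioning:
  (Y=1, X=4, Z=0) weight 1/96
  (Y=2, X=3, Z=1) weight 1/64
  (Y=3, X=4, Z=0) weight 1/96
  (Y=4, X=3, Z=1) weight 1/64
Group by Z:
  weight(Z=0) = 1/48
  weight(Z=1) = 1/32
Total weight = 1/48 + 1/32 = 5/96
P(Z=0 | obs) = 1/48 / 5/96 = 2/5
P(Z=1 | obs) = 1/32 / 5/96 = 3/5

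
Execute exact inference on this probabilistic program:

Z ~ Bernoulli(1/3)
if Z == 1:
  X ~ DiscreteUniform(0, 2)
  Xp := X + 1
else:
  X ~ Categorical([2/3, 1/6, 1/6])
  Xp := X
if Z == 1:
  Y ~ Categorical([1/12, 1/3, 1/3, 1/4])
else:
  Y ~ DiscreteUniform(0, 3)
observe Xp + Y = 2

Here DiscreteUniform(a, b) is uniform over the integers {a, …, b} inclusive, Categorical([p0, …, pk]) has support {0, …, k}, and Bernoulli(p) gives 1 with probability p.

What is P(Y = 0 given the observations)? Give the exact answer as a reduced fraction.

Enumerate traces; 5 have nonzero weight after conditioning:
  (Z=0, X=0, Y=2) weight 1/9
  (Z=0, X=1, Y=1) weight 1/36
  (Z=0, X=2, Y=0) weight 1/36
  (Z=1, X=0, Y=1) weight 1/27
  (Z=1, X=1, Y=0) weight 1/108
Group by Y:
  weight(Y=0) = 1/27
  weight(Y=1) = 7/108
  weight(Y=2) = 1/9
Total weight = 1/27 + 7/108 + 1/9 = 23/108
P(Y=0 | obs) = 1/27 / 23/108 = 4/23
P(Y=1 | obs) = 7/108 / 23/108 = 7/23
P(Y=2 | obs) = 1/9 / 23/108 = 12/23

P(Y = 0 | obs) = 4/23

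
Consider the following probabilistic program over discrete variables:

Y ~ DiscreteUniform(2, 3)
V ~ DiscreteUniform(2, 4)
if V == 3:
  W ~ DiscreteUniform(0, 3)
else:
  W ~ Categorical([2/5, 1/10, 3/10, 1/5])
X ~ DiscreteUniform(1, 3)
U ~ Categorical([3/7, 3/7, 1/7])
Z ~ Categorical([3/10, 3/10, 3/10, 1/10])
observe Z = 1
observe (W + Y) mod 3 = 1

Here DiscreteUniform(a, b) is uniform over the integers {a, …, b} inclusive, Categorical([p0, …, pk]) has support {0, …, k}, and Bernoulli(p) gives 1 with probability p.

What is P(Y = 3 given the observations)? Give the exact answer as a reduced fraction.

Enumerate traces; 54 have nonzero weight after conditioning:
  (Y=2, V=2, W=2, X=1, U=0, Z=1) weight 3/1400
  (Y=2, V=2, W=2, X=1, U=1, Z=1) weight 3/1400
  (Y=2, V=2, W=2, X=1, U=2, Z=1) weight 1/1400
  (Y=2, V=2, W=2, X=2, U=0, Z=1) weight 3/1400
  (Y=2, V=2, W=2, X=2, U=1, Z=1) weight 3/1400
  (Y=2, V=2, W=2, X=2, U=2, Z=1) weight 1/1400
  (Y=2, V=2, W=2, X=3, U=0, Z=1) weight 3/1400
  (Y=2, V=2, W=2, X=3, U=1, Z=1) weight 3/1400
  (Y=3, V=2, W=1, X=1, U=0, Z=1) weight 1/1400
  … 45 more
Group by Y:
  weight(Y=2) = 17/400
  weight(Y=3) = 9/400
Total weight = 17/400 + 9/400 = 13/200
P(Y=2 | obs) = 17/400 / 13/200 = 17/26
P(Y=3 | obs) = 9/400 / 13/200 = 9/26

P(Y = 3 | obs) = 9/26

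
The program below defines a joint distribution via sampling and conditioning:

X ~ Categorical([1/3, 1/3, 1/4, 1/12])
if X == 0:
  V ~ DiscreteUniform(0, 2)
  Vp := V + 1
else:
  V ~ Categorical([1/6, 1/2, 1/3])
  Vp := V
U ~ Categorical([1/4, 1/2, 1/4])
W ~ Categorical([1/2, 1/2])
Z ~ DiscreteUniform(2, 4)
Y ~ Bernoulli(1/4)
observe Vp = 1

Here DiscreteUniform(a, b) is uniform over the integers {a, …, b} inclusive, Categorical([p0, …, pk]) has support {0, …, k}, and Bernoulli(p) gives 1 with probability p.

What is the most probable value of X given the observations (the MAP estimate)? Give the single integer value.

argmax_v P(X = v | obs) = 1

Enumerate traces; 144 have nonzero weight after conditioning:
  (X=0, V=0, U=0, W=0, Z=2, Y=0) weight 1/288
  (X=0, V=0, U=0, W=0, Z=2, Y=1) weight 1/864
  (X=0, V=0, U=0, W=0, Z=3, Y=0) weight 1/288
  (X=0, V=0, U=0, W=0, Z=3, Y=1) weight 1/864
  (X=0, V=0, U=0, W=0, Z=4, Y=0) weight 1/288
  (X=0, V=0, U=0, W=0, Z=4, Y=1) weight 1/864
  (X=0, V=0, U=0, W=1, Z=2, Y=0) weight 1/288
  (X=0, V=0, U=0, W=1, Z=2, Y=1) weight 1/864
  (X=1, V=1, U=0, W=0, Z=2, Y=0) weight 1/192
  (X=2, V=1, U=0, W=0, Z=2, Y=0) weight 1/256
  … 134 more
Group by X:
  weight(X=0) = 1/9
  weight(X=1) = 1/6
  weight(X=2) = 1/8
  weight(X=3) = 1/24
Total weight = 1/9 + 1/6 + 1/8 + 1/24 = 4/9
P(X=0 | obs) = 1/9 / 4/9 = 1/4
P(X=1 | obs) = 1/6 / 4/9 = 3/8
P(X=2 | obs) = 1/8 / 4/9 = 9/32
P(X=3 | obs) = 1/24 / 4/9 = 3/32
argmax = 1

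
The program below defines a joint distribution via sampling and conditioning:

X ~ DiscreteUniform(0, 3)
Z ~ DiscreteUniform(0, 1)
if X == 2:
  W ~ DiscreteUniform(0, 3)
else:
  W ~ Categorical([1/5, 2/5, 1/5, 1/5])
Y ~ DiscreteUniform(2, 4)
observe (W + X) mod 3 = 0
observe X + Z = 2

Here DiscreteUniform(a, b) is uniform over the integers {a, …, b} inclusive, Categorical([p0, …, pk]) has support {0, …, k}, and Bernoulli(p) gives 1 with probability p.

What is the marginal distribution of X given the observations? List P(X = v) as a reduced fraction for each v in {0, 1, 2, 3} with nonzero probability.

Enumerate traces; 6 have nonzero weight after conditioning:
  (X=1, Z=1, W=2, Y=2) weight 1/120
  (X=1, Z=1, W=2, Y=3) weight 1/120
  (X=1, Z=1, W=2, Y=4) weight 1/120
  (X=2, Z=0, W=1, Y=2) weight 1/96
  (X=2, Z=0, W=1, Y=3) weight 1/96
  (X=2, Z=0, W=1, Y=4) weight 1/96
Group by X:
  weight(X=1) = 1/40
  weight(X=2) = 1/32
Total weight = 1/40 + 1/32 = 9/160
P(X=1 | obs) = 1/40 / 9/160 = 4/9
P(X=2 | obs) = 1/32 / 9/160 = 5/9

P(X=1) = 4/9, P(X=2) = 5/9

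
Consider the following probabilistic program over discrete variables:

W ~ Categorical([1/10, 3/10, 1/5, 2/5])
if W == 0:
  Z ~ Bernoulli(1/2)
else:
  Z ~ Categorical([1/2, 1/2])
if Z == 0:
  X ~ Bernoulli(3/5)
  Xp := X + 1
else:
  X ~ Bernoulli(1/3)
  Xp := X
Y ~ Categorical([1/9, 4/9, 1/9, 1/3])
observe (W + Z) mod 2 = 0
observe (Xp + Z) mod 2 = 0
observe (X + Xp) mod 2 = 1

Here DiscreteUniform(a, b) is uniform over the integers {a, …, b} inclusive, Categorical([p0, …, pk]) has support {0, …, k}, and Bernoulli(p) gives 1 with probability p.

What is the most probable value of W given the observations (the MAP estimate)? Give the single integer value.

argmax_v P(W = v | obs) = 2

Enumerate traces; 8 have nonzero weight after conditioning:
  (W=0, Z=0, X=1, Y=0) weight 1/300
  (W=0, Z=0, X=1, Y=1) weight 1/75
  (W=0, Z=0, X=1, Y=2) weight 1/300
  (W=0, Z=0, X=1, Y=3) weight 1/100
  (W=2, Z=0, X=1, Y=0) weight 1/150
  (W=2, Z=0, X=1, Y=1) weight 2/75
  (W=2, Z=0, X=1, Y=2) weight 1/150
  (W=2, Z=0, X=1, Y=3) weight 1/50
Group by W:
  weight(W=0) = 3/100
  weight(W=2) = 3/50
Total weight = 3/100 + 3/50 = 9/100
P(W=0 | obs) = 3/100 / 9/100 = 1/3
P(W=2 | obs) = 3/50 / 9/100 = 2/3
argmax = 2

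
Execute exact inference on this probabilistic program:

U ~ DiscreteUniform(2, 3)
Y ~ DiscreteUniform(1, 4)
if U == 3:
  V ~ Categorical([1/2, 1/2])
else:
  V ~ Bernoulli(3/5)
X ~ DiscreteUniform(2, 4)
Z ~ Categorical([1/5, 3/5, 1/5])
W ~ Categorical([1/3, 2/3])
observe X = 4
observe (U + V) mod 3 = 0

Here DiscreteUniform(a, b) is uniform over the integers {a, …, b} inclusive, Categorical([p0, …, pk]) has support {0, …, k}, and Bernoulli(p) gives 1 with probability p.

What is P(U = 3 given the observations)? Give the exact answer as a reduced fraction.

Enumerate traces; 48 have nonzero weight after conditioning:
  (U=2, Y=1, V=1, X=4, Z=0, W=0) weight 1/600
  (U=2, Y=1, V=1, X=4, Z=0, W=1) weight 1/300
  (U=2, Y=1, V=1, X=4, Z=1, W=0) weight 1/200
  (U=2, Y=1, V=1, X=4, Z=1, W=1) weight 1/100
  (U=2, Y=1, V=1, X=4, Z=2, W=0) weight 1/600
  (U=2, Y=1, V=1, X=4, Z=2, W=1) weight 1/300
  (U=2, Y=2, V=1, X=4, Z=0, W=0) weight 1/600
  (U=2, Y=2, V=1, X=4, Z=0, W=1) weight 1/300
  (U=3, Y=1, V=0, X=4, Z=0, W=0) weight 1/720
  … 39 more
Group by U:
  weight(U=2) = 1/10
  weight(U=3) = 1/12
Total weight = 1/10 + 1/12 = 11/60
P(U=2 | obs) = 1/10 / 11/60 = 6/11
P(U=3 | obs) = 1/12 / 11/60 = 5/11

P(U = 3 | obs) = 5/11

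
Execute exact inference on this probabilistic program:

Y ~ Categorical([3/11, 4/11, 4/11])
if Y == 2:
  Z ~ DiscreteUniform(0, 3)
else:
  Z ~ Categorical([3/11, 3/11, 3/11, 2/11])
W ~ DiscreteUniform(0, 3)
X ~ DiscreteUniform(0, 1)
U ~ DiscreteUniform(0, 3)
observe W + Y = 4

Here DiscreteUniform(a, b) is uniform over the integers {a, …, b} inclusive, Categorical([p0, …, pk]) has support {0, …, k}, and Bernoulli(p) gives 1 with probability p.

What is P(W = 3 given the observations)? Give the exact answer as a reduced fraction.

Enumerate traces; 64 have nonzero weight after conditioning:
  (Y=1, Z=0, W=3, X=0, U=0) weight 3/968
  (Y=1, Z=0, W=3, X=0, U=1) weight 3/968
  (Y=1, Z=0, W=3, X=0, U=2) weight 3/968
  (Y=1, Z=0, W=3, X=0, U=3) weight 3/968
  (Y=1, Z=0, W=3, X=1, U=0) weight 3/968
  (Y=1, Z=0, W=3, X=1, U=1) weight 3/968
  (Y=1, Z=0, W=3, X=1, U=2) weight 3/968
  (Y=1, Z=0, W=3, X=1, U=3) weight 3/968
  (Y=2, Z=0, W=2, X=0, U=0) weight 1/352
  … 55 more
Group by W:
  weight(W=2) = 1/11
  weight(W=3) = 1/11
Total weight = 1/11 + 1/11 = 2/11
P(W=2 | obs) = 1/11 / 2/11 = 1/2
P(W=3 | obs) = 1/11 / 2/11 = 1/2

P(W = 3 | obs) = 1/2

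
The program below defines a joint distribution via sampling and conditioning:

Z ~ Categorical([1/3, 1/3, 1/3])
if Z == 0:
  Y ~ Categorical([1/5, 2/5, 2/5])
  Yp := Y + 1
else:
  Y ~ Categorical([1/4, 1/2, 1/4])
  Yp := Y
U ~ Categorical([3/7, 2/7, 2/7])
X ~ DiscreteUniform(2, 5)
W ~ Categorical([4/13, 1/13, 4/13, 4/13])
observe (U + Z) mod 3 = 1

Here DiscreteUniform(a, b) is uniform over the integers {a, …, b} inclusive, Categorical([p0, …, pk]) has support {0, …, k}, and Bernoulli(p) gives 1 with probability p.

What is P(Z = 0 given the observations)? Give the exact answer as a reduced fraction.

Enumerate traces; 144 have nonzero weight after conditioning:
  (Z=0, Y=0, U=1, X=2, W=0) weight 2/1365
  (Z=0, Y=0, U=1, X=2, W=1) weight 1/2730
  (Z=0, Y=0, U=1, X=2, W=2) weight 2/1365
  (Z=0, Y=0, U=1, X=2, W=3) weight 2/1365
  (Z=0, Y=0, U=1, X=3, W=0) weight 2/1365
  (Z=0, Y=0, U=1, X=3, W=1) weight 1/2730
  (Z=0, Y=0, U=1, X=3, W=2) weight 2/1365
  (Z=0, Y=0, U=1, X=3, W=3) weight 2/1365
  (Z=1, Y=0, U=0, X=2, W=0) weight 1/364
  (Z=2, Y=0, U=2, X=2, W=0) weight 1/546
  … 134 more
Group by Z:
  weight(Z=0) = 2/21
  weight(Z=1) = 1/7
  weight(Z=2) = 2/21
Total weight = 2/21 + 1/7 + 2/21 = 1/3
P(Z=0 | obs) = 2/21 / 1/3 = 2/7
P(Z=1 | obs) = 1/7 / 1/3 = 3/7
P(Z=2 | obs) = 2/21 / 1/3 = 2/7

P(Z = 0 | obs) = 2/7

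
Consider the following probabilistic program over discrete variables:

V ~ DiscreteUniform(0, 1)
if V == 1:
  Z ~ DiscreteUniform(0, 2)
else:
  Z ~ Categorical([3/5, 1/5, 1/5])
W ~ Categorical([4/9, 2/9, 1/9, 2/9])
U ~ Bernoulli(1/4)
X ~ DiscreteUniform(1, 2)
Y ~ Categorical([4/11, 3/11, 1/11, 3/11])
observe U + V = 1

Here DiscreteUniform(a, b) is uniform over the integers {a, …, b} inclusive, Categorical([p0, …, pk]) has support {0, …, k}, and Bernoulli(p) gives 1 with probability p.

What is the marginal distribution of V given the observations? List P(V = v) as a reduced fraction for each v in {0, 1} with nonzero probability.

Enumerate traces; 192 have nonzero weight after conditioning:
  (V=0, Z=0, W=0, U=1, X=1, Y=0) weight 1/165
  (V=0, Z=0, W=0, U=1, X=1, Y=1) weight 1/220
  (V=0, Z=0, W=0, U=1, X=1, Y=2) weight 1/660
  (V=0, Z=0, W=0, U=1, X=1, Y=3) weight 1/220
  (V=0, Z=0, W=0, U=1, X=2, Y=0) weight 1/165
  (V=0, Z=0, W=0, U=1, X=2, Y=1) weight 1/220
  (V=0, Z=0, W=0, U=1, X=2, Y=2) weight 1/660
  (V=0, Z=0, W=0, U=1, X=2, Y=3) weight 1/220
  (V=1, Z=0, W=0, U=0, X=1, Y=0) weight 1/99
  … 183 more
Group by V:
  weight(V=0) = 1/8
  weight(V=1) = 3/8
Total weight = 1/8 + 3/8 = 1/2
P(V=0 | obs) = 1/8 / 1/2 = 1/4
P(V=1 | obs) = 3/8 / 1/2 = 3/4

P(V=0) = 1/4, P(V=1) = 3/4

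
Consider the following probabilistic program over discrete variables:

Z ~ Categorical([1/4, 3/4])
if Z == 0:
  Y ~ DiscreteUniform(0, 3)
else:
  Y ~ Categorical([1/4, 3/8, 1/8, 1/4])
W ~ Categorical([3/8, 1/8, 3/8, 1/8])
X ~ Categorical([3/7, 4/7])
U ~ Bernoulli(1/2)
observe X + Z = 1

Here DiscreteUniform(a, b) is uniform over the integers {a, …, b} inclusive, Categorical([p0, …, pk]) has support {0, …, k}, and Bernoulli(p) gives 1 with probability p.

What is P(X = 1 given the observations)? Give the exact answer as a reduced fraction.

P(X = 1 | obs) = 4/13

Enumerate traces; 64 have nonzero weight after conditioning:
  (Z=0, Y=0, W=0, X=1, U=0) weight 3/448
  (Z=0, Y=0, W=0, X=1, U=1) weight 3/448
  (Z=0, Y=0, W=1, X=1, U=0) weight 1/448
  (Z=0, Y=0, W=1, X=1, U=1) weight 1/448
  (Z=0, Y=0, W=2, X=1, U=0) weight 3/448
  (Z=0, Y=0, W=2, X=1, U=1) weight 3/448
  (Z=0, Y=0, W=3, X=1, U=0) weight 1/448
  (Z=0, Y=0, W=3, X=1, U=1) weight 1/448
  (Z=1, Y=0, W=0, X=0, U=0) weight 27/1792
  … 55 more
Group by X:
  weight(X=0) = 9/28
  weight(X=1) = 1/7
Total weight = 9/28 + 1/7 = 13/28
P(X=0 | obs) = 9/28 / 13/28 = 9/13
P(X=1 | obs) = 1/7 / 13/28 = 4/13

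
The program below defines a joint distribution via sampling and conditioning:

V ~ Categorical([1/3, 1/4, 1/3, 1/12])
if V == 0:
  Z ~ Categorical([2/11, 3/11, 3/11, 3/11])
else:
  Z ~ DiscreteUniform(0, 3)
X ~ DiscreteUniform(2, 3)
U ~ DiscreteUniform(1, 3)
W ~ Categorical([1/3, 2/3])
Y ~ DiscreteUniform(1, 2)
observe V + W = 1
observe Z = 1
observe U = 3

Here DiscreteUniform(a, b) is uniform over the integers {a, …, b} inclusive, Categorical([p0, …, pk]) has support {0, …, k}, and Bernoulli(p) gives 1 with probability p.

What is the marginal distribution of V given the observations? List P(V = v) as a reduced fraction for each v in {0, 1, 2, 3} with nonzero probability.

P(V=0) = 32/43, P(V=1) = 11/43

Enumerate traces; 8 have nonzero weight after conditioning:
  (V=0, Z=1, X=2, U=3, W=1, Y=1) weight 1/198
  (V=0, Z=1, X=2, U=3, W=1, Y=2) weight 1/198
  (V=0, Z=1, X=3, U=3, W=1, Y=1) weight 1/198
  (V=0, Z=1, X=3, U=3, W=1, Y=2) weight 1/198
  (V=1, Z=1, X=2, U=3, W=0, Y=1) weight 1/576
  (V=1, Z=1, X=2, U=3, W=0, Y=2) weight 1/576
  (V=1, Z=1, X=3, U=3, W=0, Y=1) weight 1/576
  (V=1, Z=1, X=3, U=3, W=0, Y=2) weight 1/576
Group by V:
  weight(V=0) = 2/99
  weight(V=1) = 1/144
Total weight = 2/99 + 1/144 = 43/1584
P(V=0 | obs) = 2/99 / 43/1584 = 32/43
P(V=1 | obs) = 1/144 / 43/1584 = 11/43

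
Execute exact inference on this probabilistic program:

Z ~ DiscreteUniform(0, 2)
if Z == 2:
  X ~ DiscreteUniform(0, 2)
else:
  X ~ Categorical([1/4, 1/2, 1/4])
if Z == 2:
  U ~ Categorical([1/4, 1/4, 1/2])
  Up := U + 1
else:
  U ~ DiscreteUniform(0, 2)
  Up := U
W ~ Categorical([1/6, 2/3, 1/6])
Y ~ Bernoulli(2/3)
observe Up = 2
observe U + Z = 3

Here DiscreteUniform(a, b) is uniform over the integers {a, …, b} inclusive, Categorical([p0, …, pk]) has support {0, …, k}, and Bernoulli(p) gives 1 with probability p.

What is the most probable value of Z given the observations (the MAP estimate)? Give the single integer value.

argmax_v P(Z = v | obs) = 1

Enumerate traces; 36 have nonzero weight after conditioning:
  (Z=1, X=0, U=2, W=0, Y=0) weight 1/648
  (Z=1, X=0, U=2, W=0, Y=1) weight 1/324
  (Z=1, X=0, U=2, W=1, Y=0) weight 1/162
  (Z=1, X=0, U=2, W=1, Y=1) weight 1/81
  (Z=1, X=0, U=2, W=2, Y=0) weight 1/648
  (Z=1, X=0, U=2, W=2, Y=1) weight 1/324
  (Z=1, X=1, U=2, W=0, Y=0) weight 1/324
  (Z=1, X=1, U=2, W=0, Y=1) weight 1/162
  (Z=2, X=0, U=1, W=0, Y=0) weight 1/648
  … 27 more
Group by Z:
  weight(Z=1) = 1/9
  weight(Z=2) = 1/12
Total weight = 1/9 + 1/12 = 7/36
P(Z=1 | obs) = 1/9 / 7/36 = 4/7
P(Z=2 | obs) = 1/12 / 7/36 = 3/7
argmax = 1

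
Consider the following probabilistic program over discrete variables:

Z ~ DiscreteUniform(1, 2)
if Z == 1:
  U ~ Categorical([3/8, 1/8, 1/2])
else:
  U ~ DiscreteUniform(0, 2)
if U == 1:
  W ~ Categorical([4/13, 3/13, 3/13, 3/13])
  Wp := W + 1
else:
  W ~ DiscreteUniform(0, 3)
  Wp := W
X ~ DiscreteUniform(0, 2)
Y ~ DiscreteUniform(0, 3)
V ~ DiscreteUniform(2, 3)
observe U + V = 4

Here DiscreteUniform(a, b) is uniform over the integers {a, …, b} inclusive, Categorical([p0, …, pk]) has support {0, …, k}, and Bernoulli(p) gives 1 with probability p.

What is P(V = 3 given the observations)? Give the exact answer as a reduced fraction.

Enumerate traces; 192 have nonzero weight after conditioning:
  (Z=1, U=1, W=0, X=0, Y=0, V=3) weight 1/1248
  (Z=1, U=1, W=0, X=0, Y=1, V=3) weight 1/1248
  (Z=1, U=1, W=0, X=0, Y=2, V=3) weight 1/1248
  (Z=1, U=1, W=0, X=0, Y=3, V=3) weight 1/1248
  (Z=1, U=1, W=0, X=1, Y=0, V=3) weight 1/1248
  (Z=1, U=1, W=0, X=1, Y=1, V=3) weight 1/1248
  (Z=1, U=1, W=0, X=1, Y=2, V=3) weight 1/1248
  (Z=1, U=1, W=0, X=1, Y=3, V=3) weight 1/1248
  (Z=1, U=2, W=0, X=0, Y=0, V=2) weight 1/384
  … 183 more
Group by V:
  weight(V=2) = 5/24
  weight(V=3) = 11/96
Total weight = 5/24 + 11/96 = 31/96
P(V=2 | obs) = 5/24 / 31/96 = 20/31
P(V=3 | obs) = 11/96 / 31/96 = 11/31

P(V = 3 | obs) = 11/31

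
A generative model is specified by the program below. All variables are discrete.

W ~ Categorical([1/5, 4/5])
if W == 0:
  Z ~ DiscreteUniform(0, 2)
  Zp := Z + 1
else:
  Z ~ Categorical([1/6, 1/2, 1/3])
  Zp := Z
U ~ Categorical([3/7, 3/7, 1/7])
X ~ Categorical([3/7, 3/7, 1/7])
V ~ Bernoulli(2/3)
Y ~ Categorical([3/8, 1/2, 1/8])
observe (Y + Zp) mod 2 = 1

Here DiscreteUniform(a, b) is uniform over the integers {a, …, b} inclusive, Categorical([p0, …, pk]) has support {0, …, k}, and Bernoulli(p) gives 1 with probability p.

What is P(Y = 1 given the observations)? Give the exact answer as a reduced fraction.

Enumerate traces; 162 have nonzero weight after conditioning:
  (W=0, Z=0, U=0, X=0, V=0, Y=0) weight 3/1960
  (W=0, Z=0, U=0, X=0, V=0, Y=2) weight 1/1960
  (W=0, Z=0, U=0, X=0, V=1, Y=0) weight 3/980
  (W=0, Z=0, U=0, X=0, V=1, Y=2) weight 1/980
  (W=0, Z=0, U=0, X=1, V=0, Y=0) weight 3/1960
  (W=0, Z=0, U=0, X=1, V=0, Y=2) weight 1/1960
  (W=0, Z=0, U=0, X=1, V=1, Y=0) weight 3/980
  (W=0, Z=0, U=0, X=1, V=1, Y=2) weight 1/980
  (W=0, Z=1, U=0, X=0, V=0, Y=1) weight 1/490
  … 153 more
Group by Y:
  weight(Y=0) = 1/5
  weight(Y=1) = 7/30
  weight(Y=2) = 1/15
Total weight = 1/5 + 7/30 + 1/15 = 1/2
P(Y=0 | obs) = 1/5 / 1/2 = 2/5
P(Y=1 | obs) = 7/30 / 1/2 = 7/15
P(Y=2 | obs) = 1/15 / 1/2 = 2/15

P(Y = 1 | obs) = 7/15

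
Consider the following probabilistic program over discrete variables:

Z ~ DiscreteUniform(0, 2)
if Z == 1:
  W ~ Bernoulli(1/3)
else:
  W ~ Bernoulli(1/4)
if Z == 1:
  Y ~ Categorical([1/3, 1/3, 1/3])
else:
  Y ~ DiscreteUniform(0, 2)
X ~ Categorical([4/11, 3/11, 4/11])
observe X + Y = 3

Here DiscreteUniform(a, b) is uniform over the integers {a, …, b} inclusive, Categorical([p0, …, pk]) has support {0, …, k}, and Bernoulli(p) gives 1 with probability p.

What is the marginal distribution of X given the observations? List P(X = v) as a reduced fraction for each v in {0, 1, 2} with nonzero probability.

Enumerate traces; 12 have nonzero weight after conditioning:
  (Z=0, W=0, Y=1, X=2) weight 1/33
  (Z=0, W=0, Y=2, X=1) weight 1/44
  (Z=0, W=1, Y=1, X=2) weight 1/99
  (Z=0, W=1, Y=2, X=1) weight 1/132
  (Z=1, W=0, Y=1, X=2) weight 8/297
  (Z=1, W=0, Y=2, X=1) weight 2/99
  (Z=1, W=1, Y=1, X=2) weight 4/297
  (Z=1, W=1, Y=2, X=1) weight 1/99
  … 4 more
Group by X:
  weight(X=1) = 1/11
  weight(X=2) = 4/33
Total weight = 1/11 + 4/33 = 7/33
P(X=1 | obs) = 1/11 / 7/33 = 3/7
P(X=2 | obs) = 4/33 / 7/33 = 4/7

P(X=1) = 3/7, P(X=2) = 4/7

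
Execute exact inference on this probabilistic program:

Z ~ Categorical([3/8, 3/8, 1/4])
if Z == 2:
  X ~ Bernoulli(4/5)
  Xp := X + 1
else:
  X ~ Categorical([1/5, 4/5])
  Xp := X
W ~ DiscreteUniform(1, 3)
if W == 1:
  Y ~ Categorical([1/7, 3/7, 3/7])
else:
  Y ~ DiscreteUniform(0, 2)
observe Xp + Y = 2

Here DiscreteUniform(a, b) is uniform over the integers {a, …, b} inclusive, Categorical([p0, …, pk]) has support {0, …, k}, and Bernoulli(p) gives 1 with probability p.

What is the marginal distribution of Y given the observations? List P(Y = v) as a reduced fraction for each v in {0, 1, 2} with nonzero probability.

P(Y=0) = 17/109, P(Y=1) = 299/436, P(Y=2) = 69/436

Enumerate traces; 18 have nonzero weight after conditioning:
  (Z=0, X=0, W=1, Y=2) weight 3/280
  (Z=0, X=0, W=2, Y=2) weight 1/120
  (Z=0, X=0, W=3, Y=2) weight 1/120
  (Z=0, X=1, W=1, Y=1) weight 3/70
  (Z=0, X=1, W=2, Y=1) weight 1/30
  (Z=0, X=1, W=3, Y=1) weight 1/30
  (Z=1, X=0, W=1, Y=2) weight 3/280
  (Z=1, X=0, W=2, Y=2) weight 1/120
  (Z=2, X=1, W=1, Y=0) weight 1/105
  … 9 more
Group by Y:
  weight(Y=0) = 17/315
  weight(Y=1) = 299/1260
  weight(Y=2) = 23/420
Total weight = 17/315 + 299/1260 + 23/420 = 109/315
P(Y=0 | obs) = 17/315 / 109/315 = 17/109
P(Y=1 | obs) = 299/1260 / 109/315 = 299/436
P(Y=2 | obs) = 23/420 / 109/315 = 69/436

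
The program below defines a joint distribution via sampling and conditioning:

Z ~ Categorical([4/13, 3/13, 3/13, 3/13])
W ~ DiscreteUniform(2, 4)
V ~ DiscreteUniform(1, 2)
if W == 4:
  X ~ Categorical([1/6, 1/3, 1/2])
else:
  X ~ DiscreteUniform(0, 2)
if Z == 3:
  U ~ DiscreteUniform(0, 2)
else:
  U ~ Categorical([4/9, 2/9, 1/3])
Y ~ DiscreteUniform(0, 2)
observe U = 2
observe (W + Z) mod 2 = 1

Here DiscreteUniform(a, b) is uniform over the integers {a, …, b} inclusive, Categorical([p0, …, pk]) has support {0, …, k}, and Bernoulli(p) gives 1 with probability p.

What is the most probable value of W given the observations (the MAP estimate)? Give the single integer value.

Enumerate traces; 108 have nonzero weight after conditioning:
  (Z=0, W=3, V=1, X=0, U=2, Y=0) weight 2/1053
  (Z=0, W=3, V=1, X=0, U=2, Y=1) weight 2/1053
  (Z=0, W=3, V=1, X=0, U=2, Y=2) weight 2/1053
  (Z=0, W=3, V=1, X=1, U=2, Y=0) weight 2/1053
  (Z=0, W=3, V=1, X=1, U=2, Y=1) weight 2/1053
  (Z=0, W=3, V=1, X=1, U=2, Y=2) weight 2/1053
  (Z=0, W=3, V=1, X=2, U=2, Y=0) weight 2/1053
  (Z=0, W=3, V=1, X=2, U=2, Y=1) weight 2/1053
  (Z=1, W=2, V=1, X=0, U=2, Y=0) weight 1/702
  (Z=1, W=4, V=1, X=0, U=2, Y=0) weight 1/1404
  … 98 more
Group by W:
  weight(W=2) = 2/39
  weight(W=3) = 7/117
  weight(W=4) = 2/39
Total weight = 2/39 + 7/117 + 2/39 = 19/117
P(W=2 | obs) = 2/39 / 19/117 = 6/19
P(W=3 | obs) = 7/117 / 19/117 = 7/19
P(W=4 | obs) = 2/39 / 19/117 = 6/19
argmax = 3

argmax_v P(W = v | obs) = 3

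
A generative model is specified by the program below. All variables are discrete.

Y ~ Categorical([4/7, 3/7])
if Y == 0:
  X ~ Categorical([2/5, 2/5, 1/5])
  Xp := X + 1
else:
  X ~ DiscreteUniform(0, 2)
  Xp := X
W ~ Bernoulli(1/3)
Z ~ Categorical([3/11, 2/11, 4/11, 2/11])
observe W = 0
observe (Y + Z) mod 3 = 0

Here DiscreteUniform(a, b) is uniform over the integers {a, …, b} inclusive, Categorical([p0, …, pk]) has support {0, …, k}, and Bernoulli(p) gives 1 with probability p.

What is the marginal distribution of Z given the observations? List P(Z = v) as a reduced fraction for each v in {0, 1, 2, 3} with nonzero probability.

P(Z=0) = 3/8, P(Z=2) = 3/8, P(Z=3) = 1/4

Enumerate traces; 9 have nonzero weight after conditioning:
  (Y=0, X=0, W=0, Z=0) weight 16/385
  (Y=0, X=0, W=0, Z=3) weight 32/1155
  (Y=0, X=1, W=0, Z=0) weight 16/385
  (Y=0, X=1, W=0, Z=3) weight 32/1155
  (Y=0, X=2, W=0, Z=0) weight 8/385
  (Y=0, X=2, W=0, Z=3) weight 16/1155
  (Y=1, X=0, W=0, Z=2) weight 8/231
  (Y=1, X=1, W=0, Z=2) weight 8/231
  … 1 more
Group by Z:
  weight(Z=0) = 8/77
  weight(Z=2) = 8/77
  weight(Z=3) = 16/231
Total weight = 8/77 + 8/77 + 16/231 = 64/231
P(Z=0 | obs) = 8/77 / 64/231 = 3/8
P(Z=2 | obs) = 8/77 / 64/231 = 3/8
P(Z=3 | obs) = 16/231 / 64/231 = 1/4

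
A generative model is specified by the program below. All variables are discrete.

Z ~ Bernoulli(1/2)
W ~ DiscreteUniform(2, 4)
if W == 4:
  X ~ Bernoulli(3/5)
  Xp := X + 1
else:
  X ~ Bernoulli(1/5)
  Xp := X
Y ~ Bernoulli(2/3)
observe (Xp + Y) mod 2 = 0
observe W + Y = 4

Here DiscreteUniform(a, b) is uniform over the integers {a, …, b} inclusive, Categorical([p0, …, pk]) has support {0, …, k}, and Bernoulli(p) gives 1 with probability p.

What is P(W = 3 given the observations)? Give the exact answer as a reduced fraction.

Enumerate traces; 4 have nonzero weight after conditioning:
  (Z=0, W=3, X=1, Y=1) weight 1/45
  (Z=0, W=4, X=1, Y=0) weight 1/30
  (Z=1, W=3, X=1, Y=1) weight 1/45
  (Z=1, W=4, X=1, Y=0) weight 1/30
Group by W:
  weight(W=3) = 2/45
  weight(W=4) = 1/15
Total weight = 2/45 + 1/15 = 1/9
P(W=3 | obs) = 2/45 / 1/9 = 2/5
P(W=4 | obs) = 1/15 / 1/9 = 3/5

P(W = 3 | obs) = 2/5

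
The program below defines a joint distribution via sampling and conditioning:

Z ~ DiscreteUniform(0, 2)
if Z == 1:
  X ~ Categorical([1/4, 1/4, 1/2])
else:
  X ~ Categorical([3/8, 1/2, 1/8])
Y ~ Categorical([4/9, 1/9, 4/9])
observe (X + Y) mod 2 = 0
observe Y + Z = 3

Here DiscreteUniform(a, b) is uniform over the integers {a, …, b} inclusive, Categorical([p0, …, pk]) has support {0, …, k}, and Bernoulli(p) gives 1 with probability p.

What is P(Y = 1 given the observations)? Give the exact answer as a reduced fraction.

Enumerate traces; 3 have nonzero weight after conditioning:
  (Z=1, X=0, Y=2) weight 1/27
  (Z=1, X=2, Y=2) weight 2/27
  (Z=2, X=1, Y=1) weight 1/54
Group by Y:
  weight(Y=1) = 1/54
  weight(Y=2) = 1/9
Total weight = 1/54 + 1/9 = 7/54
P(Y=1 | obs) = 1/54 / 7/54 = 1/7
P(Y=2 | obs) = 1/9 / 7/54 = 6/7

P(Y = 1 | obs) = 1/7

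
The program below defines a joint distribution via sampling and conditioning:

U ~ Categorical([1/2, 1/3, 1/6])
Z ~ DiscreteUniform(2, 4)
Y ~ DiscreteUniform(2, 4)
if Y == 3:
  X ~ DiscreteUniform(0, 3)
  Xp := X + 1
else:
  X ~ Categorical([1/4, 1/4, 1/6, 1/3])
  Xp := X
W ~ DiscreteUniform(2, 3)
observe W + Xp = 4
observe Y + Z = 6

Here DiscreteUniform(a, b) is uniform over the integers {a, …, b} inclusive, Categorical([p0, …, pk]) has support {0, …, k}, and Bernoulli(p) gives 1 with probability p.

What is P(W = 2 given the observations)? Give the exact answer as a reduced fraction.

P(W = 2 | obs) = 7/16

Enumerate traces; 18 have nonzero weight after conditioning:
  (U=0, Z=2, Y=4, X=1, W=3) weight 1/144
  (U=0, Z=2, Y=4, X=2, W=2) weight 1/216
  (U=0, Z=3, Y=3, X=0, W=3) weight 1/144
  (U=0, Z=3, Y=3, X=1, W=2) weight 1/144
  (U=0, Z=4, Y=2, X=1, W=3) weight 1/144
  (U=0, Z=4, Y=2, X=2, W=2) weight 1/216
  (U=1, Z=2, Y=4, X=1, W=3) weight 1/216
  (U=1, Z=2, Y=4, X=2, W=2) weight 1/324
  … 10 more
Group by W:
  weight(W=2) = 7/216
  weight(W=3) = 1/24
Total weight = 7/216 + 1/24 = 2/27
P(W=2 | obs) = 7/216 / 2/27 = 7/16
P(W=3 | obs) = 1/24 / 2/27 = 9/16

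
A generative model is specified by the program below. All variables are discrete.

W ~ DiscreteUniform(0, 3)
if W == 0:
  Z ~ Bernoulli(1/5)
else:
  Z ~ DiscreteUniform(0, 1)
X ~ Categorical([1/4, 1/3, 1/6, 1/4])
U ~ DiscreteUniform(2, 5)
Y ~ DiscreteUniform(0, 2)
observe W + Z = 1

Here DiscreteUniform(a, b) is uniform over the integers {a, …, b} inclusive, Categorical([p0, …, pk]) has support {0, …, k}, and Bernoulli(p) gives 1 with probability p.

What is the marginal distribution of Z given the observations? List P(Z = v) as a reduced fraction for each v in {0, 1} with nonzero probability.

P(Z=0) = 5/7, P(Z=1) = 2/7

Enumerate traces; 96 have nonzero weight after conditioning:
  (W=0, Z=1, X=0, U=2, Y=0) weight 1/960
  (W=0, Z=1, X=0, U=2, Y=1) weight 1/960
  (W=0, Z=1, X=0, U=2, Y=2) weight 1/960
  (W=0, Z=1, X=0, U=3, Y=0) weight 1/960
  (W=0, Z=1, X=0, U=3, Y=1) weight 1/960
  (W=0, Z=1, X=0, U=3, Y=2) weight 1/960
  (W=0, Z=1, X=0, U=4, Y=0) weight 1/960
  (W=0, Z=1, X=0, U=4, Y=1) weight 1/960
  (W=1, Z=0, X=0, U=2, Y=0) weight 1/384
  … 87 more
Group by Z:
  weight(Z=0) = 1/8
  weight(Z=1) = 1/20
Total weight = 1/8 + 1/20 = 7/40
P(Z=0 | obs) = 1/8 / 7/40 = 5/7
P(Z=1 | obs) = 1/20 / 7/40 = 2/7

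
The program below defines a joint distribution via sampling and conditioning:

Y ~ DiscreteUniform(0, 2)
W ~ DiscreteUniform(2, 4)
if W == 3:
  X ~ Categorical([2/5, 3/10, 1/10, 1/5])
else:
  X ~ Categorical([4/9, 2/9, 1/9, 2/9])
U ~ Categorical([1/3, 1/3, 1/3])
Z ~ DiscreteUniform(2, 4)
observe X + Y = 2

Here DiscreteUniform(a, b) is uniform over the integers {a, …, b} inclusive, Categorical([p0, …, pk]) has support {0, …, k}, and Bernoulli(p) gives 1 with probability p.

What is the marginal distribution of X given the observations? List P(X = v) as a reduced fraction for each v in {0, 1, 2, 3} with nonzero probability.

Enumerate traces; 81 have nonzero weight after conditioning:
  (Y=0, W=2, X=2, U=0, Z=2) weight 1/729
  (Y=0, W=2, X=2, U=0, Z=3) weight 1/729
  (Y=0, W=2, X=2, U=0, Z=4) weight 1/729
  (Y=0, W=2, X=2, U=1, Z=2) weight 1/729
  (Y=0, W=2, X=2, U=1, Z=3) weight 1/729
  (Y=0, W=2, X=2, U=1, Z=4) weight 1/729
  (Y=0, W=2, X=2, U=2, Z=2) weight 1/729
  (Y=0, W=2, X=2, U=2, Z=3) weight 1/729
  (Y=1, W=2, X=1, U=0, Z=2) weight 2/729
  (Y=2, W=2, X=0, U=0, Z=2) weight 4/729
  … 71 more
Group by X:
  weight(X=0) = 58/405
  weight(X=1) = 67/810
  weight(X=2) = 29/810
Total weight = 58/405 + 67/810 + 29/810 = 106/405
P(X=0 | obs) = 58/405 / 106/405 = 29/53
P(X=1 | obs) = 67/810 / 106/405 = 67/212
P(X=2 | obs) = 29/810 / 106/405 = 29/212

P(X=0) = 29/53, P(X=1) = 67/212, P(X=2) = 29/212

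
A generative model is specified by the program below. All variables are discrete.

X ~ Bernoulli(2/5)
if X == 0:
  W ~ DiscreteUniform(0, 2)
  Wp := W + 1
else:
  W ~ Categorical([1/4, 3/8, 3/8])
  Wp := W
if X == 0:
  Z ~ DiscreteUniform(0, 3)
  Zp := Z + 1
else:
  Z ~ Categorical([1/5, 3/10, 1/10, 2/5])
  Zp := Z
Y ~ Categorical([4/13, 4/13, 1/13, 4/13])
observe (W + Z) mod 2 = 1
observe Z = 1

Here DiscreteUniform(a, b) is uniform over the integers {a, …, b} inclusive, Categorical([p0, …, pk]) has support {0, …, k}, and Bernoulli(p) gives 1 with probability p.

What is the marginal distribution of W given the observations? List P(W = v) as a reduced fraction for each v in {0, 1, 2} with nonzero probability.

Enumerate traces; 16 have nonzero weight after conditioning:
  (X=0, W=0, Z=1, Y=0) weight 1/65
  (X=0, W=0, Z=1, Y=1) weight 1/65
  (X=0, W=0, Z=1, Y=2) weight 1/260
  (X=0, W=0, Z=1, Y=3) weight 1/65
  (X=0, W=2, Z=1, Y=0) weight 1/65
  (X=0, W=2, Z=1, Y=1) weight 1/65
  (X=0, W=2, Z=1, Y=2) weight 1/260
  (X=0, W=2, Z=1, Y=3) weight 1/65
  … 8 more
Group by W:
  weight(W=0) = 2/25
  weight(W=2) = 19/200
Total weight = 2/25 + 19/200 = 7/40
P(W=0 | obs) = 2/25 / 7/40 = 16/35
P(W=2 | obs) = 19/200 / 7/40 = 19/35

P(W=0) = 16/35, P(W=2) = 19/35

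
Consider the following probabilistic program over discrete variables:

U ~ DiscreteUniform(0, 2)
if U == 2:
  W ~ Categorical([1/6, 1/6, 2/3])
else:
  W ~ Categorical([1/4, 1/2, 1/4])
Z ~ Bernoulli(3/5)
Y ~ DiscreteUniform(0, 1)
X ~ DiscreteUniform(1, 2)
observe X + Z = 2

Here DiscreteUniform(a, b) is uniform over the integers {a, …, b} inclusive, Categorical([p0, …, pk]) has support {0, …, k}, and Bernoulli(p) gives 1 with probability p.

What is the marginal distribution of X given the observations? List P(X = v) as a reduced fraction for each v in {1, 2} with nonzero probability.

Enumerate traces; 36 have nonzero weight after conditioning:
  (U=0, W=0, Z=0, Y=0, X=2) weight 1/120
  (U=0, W=0, Z=0, Y=1, X=2) weight 1/120
  (U=0, W=0, Z=1, Y=0, X=1) weight 1/80
  (U=0, W=0, Z=1, Y=1, X=1) weight 1/80
  (U=0, W=1, Z=0, Y=0, X=2) weight 1/60
  (U=0, W=1, Z=0, Y=1, X=2) weight 1/60
  (U=0, W=1, Z=1, Y=0, X=1) weight 1/40
  (U=0, W=1, Z=1, Y=1, X=1) weight 1/40
  … 28 more
Group by X:
  weight(X=1) = 3/10
  weight(X=2) = 1/5
Total weight = 3/10 + 1/5 = 1/2
P(X=1 | obs) = 3/10 / 1/2 = 3/5
P(X=2 | obs) = 1/5 / 1/2 = 2/5

P(X=1) = 3/5, P(X=2) = 2/5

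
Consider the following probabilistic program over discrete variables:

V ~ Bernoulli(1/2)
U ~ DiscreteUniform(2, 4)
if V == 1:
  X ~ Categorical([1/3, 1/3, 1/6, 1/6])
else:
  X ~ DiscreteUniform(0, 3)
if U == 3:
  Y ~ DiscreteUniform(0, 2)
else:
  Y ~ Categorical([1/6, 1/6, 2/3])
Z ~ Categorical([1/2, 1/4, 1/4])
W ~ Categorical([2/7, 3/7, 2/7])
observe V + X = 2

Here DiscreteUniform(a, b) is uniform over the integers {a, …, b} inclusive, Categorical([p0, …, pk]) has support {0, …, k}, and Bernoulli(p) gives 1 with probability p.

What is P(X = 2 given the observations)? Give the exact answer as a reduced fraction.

Enumerate traces; 162 have nonzero weight after conditioning:
  (V=0, U=2, X=2, Y=0, Z=0, W=0) weight 1/1008
  (V=0, U=2, X=2, Y=0, Z=0, W=1) weight 1/672
  (V=0, U=2, X=2, Y=0, Z=0, W=2) weight 1/1008
  (V=0, U=2, X=2, Y=0, Z=1, W=0) weight 1/2016
  (V=0, U=2, X=2, Y=0, Z=1, W=1) weight 1/1344
  (V=0, U=2, X=2, Y=0, Z=1, W=2) weight 1/2016
  (V=0, U=2, X=2, Y=0, Z=2, W=0) weight 1/2016
  (V=0, U=2, X=2, Y=0, Z=2, W=1) weight 1/1344
  (V=1, U=2, X=1, Y=0, Z=0, W=0) weight 1/756
  … 153 more
Group by X:
  weight(X=1) = 1/6
  weight(X=2) = 1/8
Total weight = 1/6 + 1/8 = 7/24
P(X=1 | obs) = 1/6 / 7/24 = 4/7
P(X=2 | obs) = 1/8 / 7/24 = 3/7

P(X = 2 | obs) = 3/7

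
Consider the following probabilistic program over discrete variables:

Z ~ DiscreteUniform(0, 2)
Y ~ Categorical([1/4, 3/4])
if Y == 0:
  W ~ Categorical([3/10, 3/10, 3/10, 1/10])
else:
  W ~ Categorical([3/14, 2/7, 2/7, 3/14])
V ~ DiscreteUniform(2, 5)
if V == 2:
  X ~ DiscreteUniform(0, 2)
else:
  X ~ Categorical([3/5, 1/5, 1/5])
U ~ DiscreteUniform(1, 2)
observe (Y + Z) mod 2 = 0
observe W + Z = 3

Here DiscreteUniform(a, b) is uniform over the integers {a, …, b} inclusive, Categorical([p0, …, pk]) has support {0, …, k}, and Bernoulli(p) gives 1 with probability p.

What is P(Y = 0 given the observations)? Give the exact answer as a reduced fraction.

P(Y = 0 | obs) = 7/22

Enumerate traces; 72 have nonzero weight after conditioning:
  (Z=0, Y=0, W=3, V=2, X=0, U=1) weight 1/2880
  (Z=0, Y=0, W=3, V=2, X=0, U=2) weight 1/2880
  (Z=0, Y=0, W=3, V=2, X=1, U=1) weight 1/2880
  (Z=0, Y=0, W=3, V=2, X=1, U=2) weight 1/2880
  (Z=0, Y=0, W=3, V=2, X=2, U=1) weight 1/2880
  (Z=0, Y=0, W=3, V=2, X=2, U=2) weight 1/2880
  (Z=0, Y=0, W=3, V=3, X=0, U=1) weight 1/1600
  (Z=0, Y=0, W=3, V=3, X=0, U=2) weight 1/1600
  (Z=1, Y=1, W=2, V=2, X=0, U=1) weight 1/336
  … 63 more
Group by Y:
  weight(Y=0) = 1/30
  weight(Y=1) = 1/14
Total weight = 1/30 + 1/14 = 11/105
P(Y=0 | obs) = 1/30 / 11/105 = 7/22
P(Y=1 | obs) = 1/14 / 11/105 = 15/22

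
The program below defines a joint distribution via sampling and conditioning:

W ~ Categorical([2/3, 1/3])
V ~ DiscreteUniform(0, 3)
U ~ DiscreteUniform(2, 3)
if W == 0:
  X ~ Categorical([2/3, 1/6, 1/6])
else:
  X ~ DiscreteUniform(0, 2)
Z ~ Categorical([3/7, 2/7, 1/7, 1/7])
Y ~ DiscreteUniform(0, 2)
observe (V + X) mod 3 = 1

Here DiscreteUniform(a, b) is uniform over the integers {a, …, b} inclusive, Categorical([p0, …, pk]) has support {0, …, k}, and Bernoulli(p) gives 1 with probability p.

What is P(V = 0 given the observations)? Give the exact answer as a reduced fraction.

Enumerate traces; 192 have nonzero weight after conditioning:
  (W=0, V=0, U=2, X=1, Z=0, Y=0) weight 1/504
  (W=0, V=0, U=2, X=1, Z=0, Y=1) weight 1/504
  (W=0, V=0, U=2, X=1, Z=0, Y=2) weight 1/504
  (W=0, V=0, U=2, X=1, Z=1, Y=0) weight 1/756
  (W=0, V=0, U=2, X=1, Z=1, Y=1) weight 1/756
  (W=0, V=0, U=2, X=1, Z=1, Y=2) weight 1/756
  (W=0, V=0, U=2, X=1, Z=2, Y=0) weight 1/1512
  (W=0, V=0, U=2, X=1, Z=2, Y=1) weight 1/1512
  (W=0, V=1, U=2, X=0, Z=0, Y=0) weight 1/126
  (W=0, V=2, U=2, X=2, Z=0, Y=0) weight 1/504
  … 182 more
Group by V:
  weight(V=0) = 1/18
  weight(V=1) = 5/36
  weight(V=2) = 1/18
  weight(V=3) = 1/18
Total weight = 1/18 + 5/36 + 1/18 + 1/18 = 11/36
P(V=0 | obs) = 1/18 / 11/36 = 2/11
P(V=1 | obs) = 5/36 / 11/36 = 5/11
P(V=2 | obs) = 1/18 / 11/36 = 2/11
P(V=3 | obs) = 1/18 / 11/36 = 2/11

P(V = 0 | obs) = 2/11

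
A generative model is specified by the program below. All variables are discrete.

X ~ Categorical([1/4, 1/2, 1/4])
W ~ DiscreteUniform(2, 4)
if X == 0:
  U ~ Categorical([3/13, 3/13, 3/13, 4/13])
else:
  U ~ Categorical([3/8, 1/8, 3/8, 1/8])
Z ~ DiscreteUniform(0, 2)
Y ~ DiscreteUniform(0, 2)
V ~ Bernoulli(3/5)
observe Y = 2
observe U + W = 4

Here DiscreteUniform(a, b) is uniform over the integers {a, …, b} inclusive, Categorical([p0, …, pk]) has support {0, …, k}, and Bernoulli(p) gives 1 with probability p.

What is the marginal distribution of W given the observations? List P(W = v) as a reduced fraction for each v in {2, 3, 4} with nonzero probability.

P(W=2) = 47/115, P(W=3) = 21/115, P(W=4) = 47/115

Enumerate traces; 54 have nonzero weight after conditioning:
  (X=0, W=2, U=2, Z=0, Y=2, V=0) weight 1/1170
  (X=0, W=2, U=2, Z=0, Y=2, V=1) weight 1/780
  (X=0, W=2, U=2, Z=1, Y=2, V=0) weight 1/1170
  (X=0, W=2, U=2, Z=1, Y=2, V=1) weight 1/780
  (X=0, W=2, U=2, Z=2, Y=2, V=0) weight 1/1170
  (X=0, W=2, U=2, Z=2, Y=2, V=1) weight 1/780
  (X=0, W=3, U=1, Z=0, Y=2, V=0) weight 1/1170
  (X=0, W=3, U=1, Z=0, Y=2, V=1) weight 1/780
  (X=0, W=4, U=0, Z=0, Y=2, V=0) weight 1/1170
  … 45 more
Group by W:
  weight(W=2) = 47/1248
  weight(W=3) = 7/416
  weight(W=4) = 47/1248
Total weight = 47/1248 + 7/416 + 47/1248 = 115/1248
P(W=2 | obs) = 47/1248 / 115/1248 = 47/115
P(W=3 | obs) = 7/416 / 115/1248 = 21/115
P(W=4 | obs) = 47/1248 / 115/1248 = 47/115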